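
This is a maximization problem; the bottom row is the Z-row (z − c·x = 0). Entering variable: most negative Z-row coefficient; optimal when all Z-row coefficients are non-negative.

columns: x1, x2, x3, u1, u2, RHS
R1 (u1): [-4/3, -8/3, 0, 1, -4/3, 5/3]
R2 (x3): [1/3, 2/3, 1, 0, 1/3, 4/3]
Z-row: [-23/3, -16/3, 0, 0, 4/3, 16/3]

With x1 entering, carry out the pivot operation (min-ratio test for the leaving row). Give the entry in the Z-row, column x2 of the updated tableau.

Ratio test on column x1 — row 1: entry -4/3 ≤ 0; row 2: (4/3)/(1/3) = 4. Minimum is 4 at row 2 (x3 leaves); pivot element 1/3.
Divide row 2 by 1/3; eliminate column x1 from the other rows.
Z-row update in column x2: -16/3 − (-23/3)·2 = 10.

10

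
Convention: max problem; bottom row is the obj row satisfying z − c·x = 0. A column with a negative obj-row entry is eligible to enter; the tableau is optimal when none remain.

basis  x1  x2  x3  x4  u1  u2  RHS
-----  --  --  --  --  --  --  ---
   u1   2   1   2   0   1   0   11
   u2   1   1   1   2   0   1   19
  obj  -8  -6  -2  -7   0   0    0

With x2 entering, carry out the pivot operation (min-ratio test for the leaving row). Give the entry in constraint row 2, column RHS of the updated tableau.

Ratio test on column x2 — row 1: 11/1 = 11; row 2: 19/1 = 19. Minimum is 11 at row 1 (u1 leaves); pivot element 1.
Divide row 1 by 1; eliminate column x2 from the other rows.
Row 2 update in column RHS: 19 − 1·11 = 8.

8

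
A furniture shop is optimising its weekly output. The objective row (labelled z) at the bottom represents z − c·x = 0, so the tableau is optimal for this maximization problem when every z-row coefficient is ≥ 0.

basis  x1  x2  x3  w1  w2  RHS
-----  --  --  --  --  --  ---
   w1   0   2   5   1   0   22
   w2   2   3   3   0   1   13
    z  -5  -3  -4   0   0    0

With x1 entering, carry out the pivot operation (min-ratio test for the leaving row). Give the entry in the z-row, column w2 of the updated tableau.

5/2

Ratio test on column x1 — row 1: entry 0 ≤ 0; row 2: 13/2 = 13/2. Minimum is 13/2 at row 2 (w2 leaves); pivot element 2.
Divide row 2 by 2; eliminate column x1 from the other rows.
z-row update in column w2: 0 − (-5)·(1/2) = 5/2.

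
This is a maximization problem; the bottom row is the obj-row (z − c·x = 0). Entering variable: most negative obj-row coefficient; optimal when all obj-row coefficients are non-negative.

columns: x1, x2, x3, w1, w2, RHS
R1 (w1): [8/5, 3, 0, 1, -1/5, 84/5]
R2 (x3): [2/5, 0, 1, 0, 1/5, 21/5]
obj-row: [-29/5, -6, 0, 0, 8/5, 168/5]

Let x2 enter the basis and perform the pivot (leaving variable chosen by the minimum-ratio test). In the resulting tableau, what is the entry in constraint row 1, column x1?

Ratio test on column x2 — row 1: (84/5)/3 = 28/5; row 2: entry 0 ≤ 0. Minimum is 28/5 at row 1 (w1 leaves); pivot element 3.
Divide row 1 by 3; eliminate column x2 from the other rows.
In the new row 1, the x1 entry is the old entry divided by the pivot: (8/5)/3 = 8/15.

8/15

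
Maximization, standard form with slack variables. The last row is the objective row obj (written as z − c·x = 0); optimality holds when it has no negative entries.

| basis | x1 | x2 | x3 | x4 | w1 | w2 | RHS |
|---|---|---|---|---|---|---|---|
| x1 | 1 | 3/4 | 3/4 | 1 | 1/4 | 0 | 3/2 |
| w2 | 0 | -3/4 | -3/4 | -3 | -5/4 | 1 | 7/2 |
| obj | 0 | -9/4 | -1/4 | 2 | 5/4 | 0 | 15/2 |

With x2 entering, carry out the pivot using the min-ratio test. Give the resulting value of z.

12

Ratio test on column x2 — row 1: (3/2)/(3/4) = 2; row 2: entry -3/4 ≤ 0. Minimum is 2 at row 1 (x1 leaves); pivot element 3/4.
Pivot on row 1; the obj-row RHS becomes 15/2 − (-9/4)·2 = 12.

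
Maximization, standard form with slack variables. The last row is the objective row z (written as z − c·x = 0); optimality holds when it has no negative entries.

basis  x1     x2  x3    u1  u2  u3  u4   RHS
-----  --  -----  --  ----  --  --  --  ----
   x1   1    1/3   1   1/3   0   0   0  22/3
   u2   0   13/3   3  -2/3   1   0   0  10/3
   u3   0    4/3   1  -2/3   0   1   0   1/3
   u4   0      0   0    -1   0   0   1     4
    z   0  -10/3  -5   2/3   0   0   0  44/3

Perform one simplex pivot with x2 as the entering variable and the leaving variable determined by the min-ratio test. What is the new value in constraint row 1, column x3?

3/4

Ratio test on column x2 — row 1: (22/3)/(1/3) = 22; row 2: (10/3)/(13/3) = 10/13; row 3: (1/3)/(4/3) = 1/4; row 4: entry 0 ≤ 0. Minimum is 1/4 at row 3 (u3 leaves); pivot element 4/3.
Divide row 3 by 4/3; eliminate column x2 from the other rows.
Row 1 update in column x3: 1 − (1/3)·(3/4) = 3/4.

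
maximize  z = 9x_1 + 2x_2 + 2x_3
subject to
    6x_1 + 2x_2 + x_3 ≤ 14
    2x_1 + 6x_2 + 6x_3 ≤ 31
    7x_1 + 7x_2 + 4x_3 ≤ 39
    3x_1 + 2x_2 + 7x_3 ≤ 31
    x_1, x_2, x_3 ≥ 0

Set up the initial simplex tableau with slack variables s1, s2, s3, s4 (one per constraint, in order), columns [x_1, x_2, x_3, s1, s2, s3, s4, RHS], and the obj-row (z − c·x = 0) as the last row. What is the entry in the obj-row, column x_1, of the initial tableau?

-9

The obj-row carries the negated objective coefficients: the x_1 entry is -9.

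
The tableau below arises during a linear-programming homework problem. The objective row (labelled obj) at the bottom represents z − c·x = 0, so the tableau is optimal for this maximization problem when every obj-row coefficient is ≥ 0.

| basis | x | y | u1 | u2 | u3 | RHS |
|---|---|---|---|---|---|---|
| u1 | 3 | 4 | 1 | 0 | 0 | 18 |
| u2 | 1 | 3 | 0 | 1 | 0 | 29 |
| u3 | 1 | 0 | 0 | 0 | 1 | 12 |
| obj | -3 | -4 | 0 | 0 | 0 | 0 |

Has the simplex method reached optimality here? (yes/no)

no

The obj-row has a negative entry -4 in column y, so it is not optimal.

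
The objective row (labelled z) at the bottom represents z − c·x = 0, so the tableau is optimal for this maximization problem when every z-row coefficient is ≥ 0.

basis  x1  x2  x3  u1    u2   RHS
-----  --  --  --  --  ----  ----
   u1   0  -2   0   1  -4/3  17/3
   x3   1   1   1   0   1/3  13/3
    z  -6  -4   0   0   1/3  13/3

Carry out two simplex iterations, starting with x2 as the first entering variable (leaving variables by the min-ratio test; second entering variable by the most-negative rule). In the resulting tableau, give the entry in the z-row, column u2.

7/3

Ratio test on column x2 — row 1: entry -2 ≤ 0; row 2: (13/3)/1 = 13/3. Minimum is 13/3 at row 2 (x3 leaves); pivot element 1.
Divide row 2 by 1; eliminate column x2 from the other rows.
Second iteration: most negative z-row entry is -2 in column x1, so x1 enters.
Ratio test on column x1 — row 1: (43/3)/2 = 43/6; row 2: (13/3)/1 = 13/3. Minimum is 13/3 at row 2 (x2 leaves); pivot element 1.
Divide row 2 by 1; eliminate column x1 from the other rows.
After both pivots, the entry at the z-row, column u2 is 7/3.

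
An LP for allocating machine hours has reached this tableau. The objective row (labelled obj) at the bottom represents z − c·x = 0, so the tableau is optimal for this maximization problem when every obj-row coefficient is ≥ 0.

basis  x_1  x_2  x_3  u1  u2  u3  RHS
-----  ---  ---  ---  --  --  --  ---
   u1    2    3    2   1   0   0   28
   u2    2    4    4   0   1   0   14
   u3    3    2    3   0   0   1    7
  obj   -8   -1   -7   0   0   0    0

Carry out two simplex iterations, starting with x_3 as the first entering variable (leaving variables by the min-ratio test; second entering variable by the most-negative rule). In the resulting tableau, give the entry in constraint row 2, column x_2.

8/3

Ratio test on column x_3 — row 1: 28/2 = 14; row 2: 14/4 = 7/2; row 3: 7/3 = 7/3. Minimum is 7/3 at row 3 (u3 leaves); pivot element 3.
Divide row 3 by 3; eliminate column x_3 from the other rows.
Second iteration: most negative obj-row entry is -1 in column x_1, so x_1 enters.
Ratio test on column x_1 — row 1: entry 0 ≤ 0; row 2: entry -2 ≤ 0; row 3: (7/3)/1 = 7/3. Minimum is 7/3 at row 3 (x_3 leaves); pivot element 1.
Divide row 3 by 1; eliminate column x_1 from the other rows.
After both pivots, the entry at constraint row 2, column x_2 is 8/3.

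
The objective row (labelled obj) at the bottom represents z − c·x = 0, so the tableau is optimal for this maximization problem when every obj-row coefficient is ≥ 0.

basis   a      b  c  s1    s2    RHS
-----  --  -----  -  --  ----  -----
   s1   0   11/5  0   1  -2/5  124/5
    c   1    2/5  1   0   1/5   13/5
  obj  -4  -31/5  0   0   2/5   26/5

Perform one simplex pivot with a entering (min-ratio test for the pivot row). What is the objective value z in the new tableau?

78/5

Ratio test on column a — row 1: entry 0 ≤ 0; row 2: (13/5)/1 = 13/5. Minimum is 13/5 at row 2 (c leaves); pivot element 1.
Pivot on row 2; the obj-row RHS becomes 26/5 − (-4)·(13/5) = 78/5.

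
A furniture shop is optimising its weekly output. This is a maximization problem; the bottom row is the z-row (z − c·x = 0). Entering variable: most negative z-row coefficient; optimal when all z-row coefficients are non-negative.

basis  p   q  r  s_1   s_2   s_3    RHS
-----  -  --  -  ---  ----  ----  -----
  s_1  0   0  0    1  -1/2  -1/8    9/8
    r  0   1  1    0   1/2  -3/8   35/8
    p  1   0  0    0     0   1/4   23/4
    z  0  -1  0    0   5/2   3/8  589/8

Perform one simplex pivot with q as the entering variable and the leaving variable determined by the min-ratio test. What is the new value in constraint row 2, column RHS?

Ratio test on column q — row 1: entry 0 ≤ 0; row 2: (35/8)/1 = 35/8; row 3: entry 0 ≤ 0. Minimum is 35/8 at row 2 (r leaves); pivot element 1.
Divide row 2 by 1; eliminate column q from the other rows.
In the new row 2, the RHS entry is the old entry divided by the pivot: (35/8)/1 = 35/8.

35/8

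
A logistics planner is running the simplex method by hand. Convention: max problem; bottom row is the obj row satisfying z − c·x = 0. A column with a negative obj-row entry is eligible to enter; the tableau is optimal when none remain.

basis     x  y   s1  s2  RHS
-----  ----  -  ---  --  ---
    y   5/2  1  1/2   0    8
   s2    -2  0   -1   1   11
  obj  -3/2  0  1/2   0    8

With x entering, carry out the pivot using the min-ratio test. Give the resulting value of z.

64/5

Ratio test on column x — row 1: 8/(5/2) = 16/5; row 2: entry -2 ≤ 0. Minimum is 16/5 at row 1 (y leaves); pivot element 5/2.
Pivot on row 1; the obj-row RHS becomes 8 − (-3/2)·(16/5) = 64/5.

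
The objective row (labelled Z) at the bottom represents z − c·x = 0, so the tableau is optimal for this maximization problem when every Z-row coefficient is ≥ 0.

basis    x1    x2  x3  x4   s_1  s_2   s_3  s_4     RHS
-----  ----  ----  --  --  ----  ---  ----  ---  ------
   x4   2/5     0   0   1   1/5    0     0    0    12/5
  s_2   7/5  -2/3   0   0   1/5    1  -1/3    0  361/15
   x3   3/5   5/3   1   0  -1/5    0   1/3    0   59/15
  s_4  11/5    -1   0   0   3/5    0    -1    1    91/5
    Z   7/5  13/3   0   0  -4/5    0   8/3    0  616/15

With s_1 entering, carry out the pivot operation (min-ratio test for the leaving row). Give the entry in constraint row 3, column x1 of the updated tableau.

Ratio test on column s_1 — row 1: (12/5)/(1/5) = 12; row 2: (361/15)/(1/5) = 361/3; row 3: entry -1/5 ≤ 0; row 4: (91/5)/(3/5) = 91/3. Minimum is 12 at row 1 (x4 leaves); pivot element 1/5.
Divide row 1 by 1/5; eliminate column s_1 from the other rows.
Row 3 update in column x1: 3/5 − (-1/5)·2 = 1.

1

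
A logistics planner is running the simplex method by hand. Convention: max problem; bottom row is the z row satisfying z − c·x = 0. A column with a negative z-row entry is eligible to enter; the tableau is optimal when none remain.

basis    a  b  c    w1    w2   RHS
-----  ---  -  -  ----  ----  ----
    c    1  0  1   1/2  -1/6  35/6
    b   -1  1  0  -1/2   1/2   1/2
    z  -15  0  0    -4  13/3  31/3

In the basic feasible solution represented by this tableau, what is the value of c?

c is basic (row 1); its value is the RHS of that row, 35/6.

35/6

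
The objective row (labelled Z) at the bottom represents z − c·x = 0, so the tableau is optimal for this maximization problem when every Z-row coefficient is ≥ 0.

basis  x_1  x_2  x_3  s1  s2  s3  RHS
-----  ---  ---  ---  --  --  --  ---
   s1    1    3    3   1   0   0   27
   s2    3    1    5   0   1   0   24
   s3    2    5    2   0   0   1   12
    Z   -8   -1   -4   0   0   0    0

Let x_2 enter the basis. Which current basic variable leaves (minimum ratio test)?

Column x_2 entries and ratios — s1: 27/3 = 9; s2: 24/1 = 24; s3: 12/5 = 12/5.
Smallest ratio is 12/5 in the row of s3, so s3 leaves.

s3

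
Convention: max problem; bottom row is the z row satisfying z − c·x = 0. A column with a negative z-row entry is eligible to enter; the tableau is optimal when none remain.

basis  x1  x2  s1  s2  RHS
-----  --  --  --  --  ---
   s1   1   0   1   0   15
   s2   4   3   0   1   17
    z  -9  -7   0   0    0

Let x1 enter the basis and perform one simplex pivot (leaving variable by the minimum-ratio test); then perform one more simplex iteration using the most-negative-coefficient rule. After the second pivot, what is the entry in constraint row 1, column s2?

0

Ratio test on column x1 — row 1: 15/1 = 15; row 2: 17/4 = 17/4. Minimum is 17/4 at row 2 (s2 leaves); pivot element 4.
Divide row 2 by 4; eliminate column x1 from the other rows.
Second iteration: most negative z-row entry is -1/4 in column x2, so x2 enters.
Ratio test on column x2 — row 1: entry -3/4 ≤ 0; row 2: (17/4)/(3/4) = 17/3. Minimum is 17/3 at row 2 (x1 leaves); pivot element 3/4.
Divide row 2 by 3/4; eliminate column x2 from the other rows.
After both pivots, the entry at constraint row 1, column s2 is 0.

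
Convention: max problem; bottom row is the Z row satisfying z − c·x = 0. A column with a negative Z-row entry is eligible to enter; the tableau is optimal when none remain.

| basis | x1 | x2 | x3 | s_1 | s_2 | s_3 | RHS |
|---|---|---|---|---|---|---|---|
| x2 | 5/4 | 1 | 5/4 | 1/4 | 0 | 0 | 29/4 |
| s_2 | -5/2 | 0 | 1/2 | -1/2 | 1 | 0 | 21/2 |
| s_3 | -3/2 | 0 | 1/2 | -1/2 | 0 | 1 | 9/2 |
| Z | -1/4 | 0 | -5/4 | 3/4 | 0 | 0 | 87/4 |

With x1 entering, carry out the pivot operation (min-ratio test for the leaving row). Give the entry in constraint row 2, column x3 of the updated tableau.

3

Ratio test on column x1 — row 1: (29/4)/(5/4) = 29/5; row 2: entry -5/2 ≤ 0; row 3: entry -3/2 ≤ 0. Minimum is 29/5 at row 1 (x2 leaves); pivot element 5/4.
Divide row 1 by 5/4; eliminate column x1 from the other rows.
Row 2 update in column x3: 1/2 − (-5/2)·1 = 3.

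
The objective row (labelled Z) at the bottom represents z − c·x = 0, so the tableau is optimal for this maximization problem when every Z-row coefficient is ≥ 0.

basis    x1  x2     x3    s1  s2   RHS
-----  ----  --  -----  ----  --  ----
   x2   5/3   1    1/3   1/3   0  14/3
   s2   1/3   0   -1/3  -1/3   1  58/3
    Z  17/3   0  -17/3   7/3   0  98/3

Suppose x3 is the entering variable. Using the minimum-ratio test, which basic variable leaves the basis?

Column x3 entries and ratios — x2: (14/3)/(1/3) = 14; s2: -1/3 ≤ 0, skip.
Smallest ratio is 14 in the row of x2, so x2 leaves.

x2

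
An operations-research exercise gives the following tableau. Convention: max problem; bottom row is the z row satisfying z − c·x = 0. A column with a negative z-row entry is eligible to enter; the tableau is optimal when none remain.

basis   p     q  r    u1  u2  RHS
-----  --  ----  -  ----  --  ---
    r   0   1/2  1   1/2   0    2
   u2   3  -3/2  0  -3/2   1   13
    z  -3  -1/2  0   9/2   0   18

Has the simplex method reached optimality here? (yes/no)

no

The z-row has a negative entry -3 in column p, so it is not optimal.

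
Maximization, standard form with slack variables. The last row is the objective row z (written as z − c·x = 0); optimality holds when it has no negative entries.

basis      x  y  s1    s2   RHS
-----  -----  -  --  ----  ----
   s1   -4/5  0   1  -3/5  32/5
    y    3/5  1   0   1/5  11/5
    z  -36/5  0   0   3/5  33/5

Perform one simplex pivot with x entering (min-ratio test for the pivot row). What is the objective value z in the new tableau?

33

Ratio test on column x — row 1: entry -4/5 ≤ 0; row 2: (11/5)/(3/5) = 11/3. Minimum is 11/3 at row 2 (y leaves); pivot element 3/5.
Pivot on row 2; the z-row RHS becomes 33/5 − (-36/5)·(11/3) = 33.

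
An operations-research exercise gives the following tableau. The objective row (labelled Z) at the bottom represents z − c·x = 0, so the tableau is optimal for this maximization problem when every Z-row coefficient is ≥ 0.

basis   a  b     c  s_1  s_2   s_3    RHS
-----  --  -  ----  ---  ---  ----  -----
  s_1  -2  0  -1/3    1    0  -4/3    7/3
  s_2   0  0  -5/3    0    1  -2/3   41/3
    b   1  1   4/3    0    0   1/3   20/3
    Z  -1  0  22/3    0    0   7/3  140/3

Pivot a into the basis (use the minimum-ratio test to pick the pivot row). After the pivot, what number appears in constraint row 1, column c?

7/3

Ratio test on column a — row 1: entry -2 ≤ 0; row 2: entry 0 ≤ 0; row 3: (20/3)/1 = 20/3. Minimum is 20/3 at row 3 (b leaves); pivot element 1.
Divide row 3 by 1; eliminate column a from the other rows.
Row 1 update in column c: -1/3 − (-2)·(4/3) = 7/3.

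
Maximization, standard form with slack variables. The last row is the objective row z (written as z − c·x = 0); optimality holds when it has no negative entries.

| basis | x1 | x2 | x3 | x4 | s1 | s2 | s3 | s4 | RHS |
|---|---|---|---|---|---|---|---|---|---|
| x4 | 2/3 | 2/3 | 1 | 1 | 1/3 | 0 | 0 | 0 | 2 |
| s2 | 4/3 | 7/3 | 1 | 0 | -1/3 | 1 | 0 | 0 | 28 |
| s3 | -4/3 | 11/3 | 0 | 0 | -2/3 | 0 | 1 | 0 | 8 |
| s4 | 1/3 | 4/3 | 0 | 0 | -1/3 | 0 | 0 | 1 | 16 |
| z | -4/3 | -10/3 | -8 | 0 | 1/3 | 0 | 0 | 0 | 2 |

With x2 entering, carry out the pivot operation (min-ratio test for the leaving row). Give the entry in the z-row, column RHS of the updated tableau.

Ratio test on column x2 — row 1: 2/(2/3) = 3; row 2: 28/(7/3) = 12; row 3: 8/(11/3) = 24/11; row 4: 16/(4/3) = 12. Minimum is 24/11 at row 3 (s3 leaves); pivot element 11/3.
Divide row 3 by 11/3; eliminate column x2 from the other rows.
z-row update in column RHS: 2 − (-10/3)·(24/11) = 102/11.

102/11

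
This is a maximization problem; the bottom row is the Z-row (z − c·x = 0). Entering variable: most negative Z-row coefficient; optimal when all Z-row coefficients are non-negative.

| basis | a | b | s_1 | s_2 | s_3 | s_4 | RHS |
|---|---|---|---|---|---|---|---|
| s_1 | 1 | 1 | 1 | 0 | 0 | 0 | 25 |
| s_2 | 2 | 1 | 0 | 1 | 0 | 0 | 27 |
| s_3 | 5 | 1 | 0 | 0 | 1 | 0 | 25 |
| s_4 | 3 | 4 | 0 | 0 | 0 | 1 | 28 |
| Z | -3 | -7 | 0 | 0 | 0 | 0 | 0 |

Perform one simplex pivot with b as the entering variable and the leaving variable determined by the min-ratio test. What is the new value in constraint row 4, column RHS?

7

Ratio test on column b — row 1: 25/1 = 25; row 2: 27/1 = 27; row 3: 25/1 = 25; row 4: 28/4 = 7. Minimum is 7 at row 4 (s_4 leaves); pivot element 4.
Divide row 4 by 4; eliminate column b from the other rows.
In the new row 4, the RHS entry is the old entry divided by the pivot: 28/4 = 7.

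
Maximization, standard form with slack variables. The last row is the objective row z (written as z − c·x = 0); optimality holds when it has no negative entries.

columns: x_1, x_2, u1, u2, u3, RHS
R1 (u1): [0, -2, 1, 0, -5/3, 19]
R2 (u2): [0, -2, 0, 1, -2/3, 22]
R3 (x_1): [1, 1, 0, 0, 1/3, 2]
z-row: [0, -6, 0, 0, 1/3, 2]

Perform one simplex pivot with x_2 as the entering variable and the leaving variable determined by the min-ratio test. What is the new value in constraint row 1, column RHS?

23

Ratio test on column x_2 — row 1: entry -2 ≤ 0; row 2: entry -2 ≤ 0; row 3: 2/1 = 2. Minimum is 2 at row 3 (x_1 leaves); pivot element 1.
Divide row 3 by 1; eliminate column x_2 from the other rows.
Row 1 update in column RHS: 19 − (-2)·2 = 23.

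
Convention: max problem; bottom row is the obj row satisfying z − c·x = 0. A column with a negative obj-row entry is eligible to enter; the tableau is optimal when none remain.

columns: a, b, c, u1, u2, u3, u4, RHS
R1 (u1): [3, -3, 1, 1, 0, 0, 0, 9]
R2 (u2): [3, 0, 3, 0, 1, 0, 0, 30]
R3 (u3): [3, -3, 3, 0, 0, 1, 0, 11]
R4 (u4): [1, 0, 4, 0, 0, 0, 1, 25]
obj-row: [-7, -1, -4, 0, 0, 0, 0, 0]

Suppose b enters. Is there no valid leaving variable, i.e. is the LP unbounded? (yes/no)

Every constraint-row entry in column b is ≤ 0, so increasing b is unbounded.

yes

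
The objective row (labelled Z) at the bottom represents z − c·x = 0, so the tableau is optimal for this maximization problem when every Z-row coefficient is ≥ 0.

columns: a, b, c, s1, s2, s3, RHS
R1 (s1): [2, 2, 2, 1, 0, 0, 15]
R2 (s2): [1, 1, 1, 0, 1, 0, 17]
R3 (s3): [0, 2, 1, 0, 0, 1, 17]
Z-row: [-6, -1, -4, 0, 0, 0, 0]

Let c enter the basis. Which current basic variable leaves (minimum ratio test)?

s1

Column c entries and ratios — s1: 15/2 = 15/2; s2: 17/1 = 17; s3: 17/1 = 17.
Smallest ratio is 15/2 in the row of s1, so s1 leaves.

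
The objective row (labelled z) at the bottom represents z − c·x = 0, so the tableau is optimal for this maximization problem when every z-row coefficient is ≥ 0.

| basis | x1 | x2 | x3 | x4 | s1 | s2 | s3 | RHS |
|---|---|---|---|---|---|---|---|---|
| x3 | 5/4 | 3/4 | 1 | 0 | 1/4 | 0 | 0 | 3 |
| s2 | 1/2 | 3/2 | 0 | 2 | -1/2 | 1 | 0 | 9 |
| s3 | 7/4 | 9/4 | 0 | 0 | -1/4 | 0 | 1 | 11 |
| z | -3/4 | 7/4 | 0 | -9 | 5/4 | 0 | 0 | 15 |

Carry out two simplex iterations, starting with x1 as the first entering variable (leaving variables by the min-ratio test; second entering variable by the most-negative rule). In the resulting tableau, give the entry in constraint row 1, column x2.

Ratio test on column x1 — row 1: 3/(5/4) = 12/5; row 2: 9/(1/2) = 18; row 3: 11/(7/4) = 44/7. Minimum is 12/5 at row 1 (x3 leaves); pivot element 5/4.
Divide row 1 by 5/4; eliminate column x1 from the other rows.
Second iteration: most negative z-row entry is -9 in column x4, so x4 enters.
Ratio test on column x4 — row 1: entry 0 ≤ 0; row 2: (39/5)/2 = 39/10; row 3: entry 0 ≤ 0. Minimum is 39/10 at row 2 (s2 leaves); pivot element 2.
Divide row 2 by 2; eliminate column x4 from the other rows.
After both pivots, the entry at constraint row 1, column x2 is 3/5.

3/5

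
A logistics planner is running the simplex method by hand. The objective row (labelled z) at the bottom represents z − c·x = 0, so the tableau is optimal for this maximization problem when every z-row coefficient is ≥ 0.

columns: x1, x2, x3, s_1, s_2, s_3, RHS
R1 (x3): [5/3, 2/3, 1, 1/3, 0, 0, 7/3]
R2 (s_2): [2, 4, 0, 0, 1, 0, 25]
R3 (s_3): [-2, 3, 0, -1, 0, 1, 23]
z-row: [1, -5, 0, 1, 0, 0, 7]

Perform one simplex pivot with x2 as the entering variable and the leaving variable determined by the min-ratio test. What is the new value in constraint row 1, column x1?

5/2

Ratio test on column x2 — row 1: (7/3)/(2/3) = 7/2; row 2: 25/4 = 25/4; row 3: 23/3 = 23/3. Minimum is 7/2 at row 1 (x3 leaves); pivot element 2/3.
Divide row 1 by 2/3; eliminate column x2 from the other rows.
In the new row 1, the x1 entry is the old entry divided by the pivot: (5/3)/(2/3) = 5/2.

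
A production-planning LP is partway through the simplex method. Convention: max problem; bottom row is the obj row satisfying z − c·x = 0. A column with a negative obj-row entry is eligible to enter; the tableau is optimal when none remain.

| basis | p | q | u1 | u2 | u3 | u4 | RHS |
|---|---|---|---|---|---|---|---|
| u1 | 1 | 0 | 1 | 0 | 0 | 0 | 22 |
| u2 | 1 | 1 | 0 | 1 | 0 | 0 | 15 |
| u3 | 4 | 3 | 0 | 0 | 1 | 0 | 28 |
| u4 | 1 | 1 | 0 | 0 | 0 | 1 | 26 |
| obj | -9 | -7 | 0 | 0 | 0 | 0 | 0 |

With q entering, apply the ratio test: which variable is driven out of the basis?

Column q entries and ratios — u1: 0 ≤ 0, skip; u2: 15/1 = 15; u3: 28/3 = 28/3; u4: 26/1 = 26.
Smallest ratio is 28/3 in the row of u3, so u3 leaves.

u3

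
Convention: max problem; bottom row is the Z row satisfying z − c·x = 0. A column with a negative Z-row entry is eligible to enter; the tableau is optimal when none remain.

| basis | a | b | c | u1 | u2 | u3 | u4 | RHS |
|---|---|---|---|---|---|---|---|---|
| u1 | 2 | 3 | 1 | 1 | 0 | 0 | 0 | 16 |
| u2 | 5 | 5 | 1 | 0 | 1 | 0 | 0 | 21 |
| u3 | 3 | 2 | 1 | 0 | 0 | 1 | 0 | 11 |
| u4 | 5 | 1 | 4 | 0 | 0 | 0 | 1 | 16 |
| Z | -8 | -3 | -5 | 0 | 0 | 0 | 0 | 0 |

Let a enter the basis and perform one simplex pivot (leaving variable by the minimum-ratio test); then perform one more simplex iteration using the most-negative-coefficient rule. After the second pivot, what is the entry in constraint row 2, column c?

1

Ratio test on column a — row 1: 16/2 = 8; row 2: 21/5 = 21/5; row 3: 11/3 = 11/3; row 4: 16/5 = 16/5. Minimum is 16/5 at row 4 (u4 leaves); pivot element 5.
Divide row 4 by 5; eliminate column a from the other rows.
Second iteration: most negative Z-row entry is -7/5 in column b, so b enters.
Ratio test on column b — row 1: (48/5)/(13/5) = 48/13; row 2: 5/4 = 5/4; row 3: (7/5)/(7/5) = 1; row 4: (16/5)/(1/5) = 16. Minimum is 1 at row 3 (u3 leaves); pivot element 7/5.
Divide row 3 by 7/5; eliminate column b from the other rows.
After both pivots, the entry at constraint row 2, column c is 1.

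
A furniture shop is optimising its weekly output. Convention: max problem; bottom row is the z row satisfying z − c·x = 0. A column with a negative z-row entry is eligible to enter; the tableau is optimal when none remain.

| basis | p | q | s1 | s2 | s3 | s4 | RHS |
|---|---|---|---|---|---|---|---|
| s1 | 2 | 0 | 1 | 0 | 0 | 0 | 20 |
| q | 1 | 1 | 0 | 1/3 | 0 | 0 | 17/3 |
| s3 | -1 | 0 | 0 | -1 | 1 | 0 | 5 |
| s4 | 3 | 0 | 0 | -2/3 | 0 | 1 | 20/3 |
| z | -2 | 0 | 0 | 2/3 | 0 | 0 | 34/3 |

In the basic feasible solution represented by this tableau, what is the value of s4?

s4 is basic (row 4); its value is the RHS of that row, 20/3.

20/3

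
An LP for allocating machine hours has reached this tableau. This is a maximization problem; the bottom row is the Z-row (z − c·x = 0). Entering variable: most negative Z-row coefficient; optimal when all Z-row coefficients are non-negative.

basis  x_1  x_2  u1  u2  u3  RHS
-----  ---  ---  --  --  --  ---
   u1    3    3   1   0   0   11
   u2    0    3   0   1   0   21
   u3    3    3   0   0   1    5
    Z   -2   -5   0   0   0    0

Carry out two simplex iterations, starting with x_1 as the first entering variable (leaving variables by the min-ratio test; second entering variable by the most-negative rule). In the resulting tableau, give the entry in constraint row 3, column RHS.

5/3

Ratio test on column x_1 — row 1: 11/3 = 11/3; row 2: entry 0 ≤ 0; row 3: 5/3 = 5/3. Minimum is 5/3 at row 3 (u3 leaves); pivot element 3.
Divide row 3 by 3; eliminate column x_1 from the other rows.
Second iteration: most negative Z-row entry is -3 in column x_2, so x_2 enters.
Ratio test on column x_2 — row 1: entry 0 ≤ 0; row 2: 21/3 = 7; row 3: (5/3)/1 = 5/3. Minimum is 5/3 at row 3 (x_1 leaves); pivot element 1.
Divide row 3 by 1; eliminate column x_2 from the other rows.
After both pivots, the entry at constraint row 3, column RHS is 5/3.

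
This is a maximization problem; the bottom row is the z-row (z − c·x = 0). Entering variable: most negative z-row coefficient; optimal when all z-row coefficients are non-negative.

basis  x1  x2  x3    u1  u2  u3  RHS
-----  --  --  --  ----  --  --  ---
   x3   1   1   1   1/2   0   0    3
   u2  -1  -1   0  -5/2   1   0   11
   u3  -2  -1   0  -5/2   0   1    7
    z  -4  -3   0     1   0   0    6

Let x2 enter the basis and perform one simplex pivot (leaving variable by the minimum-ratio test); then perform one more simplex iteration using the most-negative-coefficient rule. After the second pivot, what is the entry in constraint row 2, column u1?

-2

Ratio test on column x2 — row 1: 3/1 = 3; row 2: entry -1 ≤ 0; row 3: entry -1 ≤ 0. Minimum is 3 at row 1 (x3 leaves); pivot element 1.
Divide row 1 by 1; eliminate column x2 from the other rows.
Second iteration: most negative z-row entry is -1 in column x1, so x1 enters.
Ratio test on column x1 — row 1: 3/1 = 3; row 2: entry 0 ≤ 0; row 3: entry -1 ≤ 0. Minimum is 3 at row 1 (x2 leaves); pivot element 1.
Divide row 1 by 1; eliminate column x1 from the other rows.
After both pivots, the entry at constraint row 2, column u1 is -2.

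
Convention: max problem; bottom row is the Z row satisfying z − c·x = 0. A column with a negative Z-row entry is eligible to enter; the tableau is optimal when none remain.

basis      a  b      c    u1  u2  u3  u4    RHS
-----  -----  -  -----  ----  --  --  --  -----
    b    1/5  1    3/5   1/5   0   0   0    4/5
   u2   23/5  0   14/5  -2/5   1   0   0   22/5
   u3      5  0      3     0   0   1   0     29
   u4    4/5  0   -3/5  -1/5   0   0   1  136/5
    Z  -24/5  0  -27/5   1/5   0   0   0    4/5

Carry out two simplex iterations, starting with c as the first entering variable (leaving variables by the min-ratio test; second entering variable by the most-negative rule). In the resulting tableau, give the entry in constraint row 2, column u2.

Ratio test on column c — row 1: (4/5)/(3/5) = 4/3; row 2: (22/5)/(14/5) = 11/7; row 3: 29/3 = 29/3; row 4: entry -3/5 ≤ 0. Minimum is 4/3 at row 1 (b leaves); pivot element 3/5.
Divide row 1 by 3/5; eliminate column c from the other rows.
Second iteration: most negative Z-row entry is -3 in column a, so a enters.
Ratio test on column a — row 1: (4/3)/(1/3) = 4; row 2: (2/3)/(11/3) = 2/11; row 3: 25/4 = 25/4; row 4: 28/1 = 28. Minimum is 2/11 at row 2 (u2 leaves); pivot element 11/3.
Divide row 2 by 11/3; eliminate column a from the other rows.
After both pivots, the entry at constraint row 2, column u2 is 3/11.

3/11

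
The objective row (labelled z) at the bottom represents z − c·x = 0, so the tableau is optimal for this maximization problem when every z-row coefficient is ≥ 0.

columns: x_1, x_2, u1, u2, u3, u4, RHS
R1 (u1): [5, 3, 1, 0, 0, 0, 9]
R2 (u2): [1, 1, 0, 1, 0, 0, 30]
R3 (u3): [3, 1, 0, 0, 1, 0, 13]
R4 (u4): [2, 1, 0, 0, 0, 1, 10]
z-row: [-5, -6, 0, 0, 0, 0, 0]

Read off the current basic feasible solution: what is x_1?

x_1 is not in the basis, so in the current basic feasible solution x_1 = 0.

0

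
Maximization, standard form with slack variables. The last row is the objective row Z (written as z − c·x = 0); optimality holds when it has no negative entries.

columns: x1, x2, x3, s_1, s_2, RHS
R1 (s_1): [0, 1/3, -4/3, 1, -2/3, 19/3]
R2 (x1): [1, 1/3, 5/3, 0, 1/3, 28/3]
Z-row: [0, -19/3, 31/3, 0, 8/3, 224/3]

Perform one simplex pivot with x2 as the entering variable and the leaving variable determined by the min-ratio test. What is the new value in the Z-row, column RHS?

195

Ratio test on column x2 — row 1: (19/3)/(1/3) = 19; row 2: (28/3)/(1/3) = 28. Minimum is 19 at row 1 (s_1 leaves); pivot element 1/3.
Divide row 1 by 1/3; eliminate column x2 from the other rows.
Z-row update in column RHS: 224/3 − (-19/3)·19 = 195.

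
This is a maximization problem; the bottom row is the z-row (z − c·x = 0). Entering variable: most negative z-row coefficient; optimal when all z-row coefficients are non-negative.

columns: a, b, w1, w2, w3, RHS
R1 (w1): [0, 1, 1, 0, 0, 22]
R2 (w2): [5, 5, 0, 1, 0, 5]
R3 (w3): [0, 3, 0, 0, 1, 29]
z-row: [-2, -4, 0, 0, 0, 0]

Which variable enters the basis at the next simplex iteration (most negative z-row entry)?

Negative z-row entries: a: -2, b: -4.
The most negative is -4 in column b, so b enters.

b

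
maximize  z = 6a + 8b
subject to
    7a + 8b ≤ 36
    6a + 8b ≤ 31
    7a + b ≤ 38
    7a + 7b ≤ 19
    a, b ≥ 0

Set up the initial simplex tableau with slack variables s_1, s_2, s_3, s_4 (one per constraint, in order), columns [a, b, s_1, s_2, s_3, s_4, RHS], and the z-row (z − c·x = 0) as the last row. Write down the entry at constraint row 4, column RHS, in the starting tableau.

The RHS of constraint 4 is b_4 = 19.

19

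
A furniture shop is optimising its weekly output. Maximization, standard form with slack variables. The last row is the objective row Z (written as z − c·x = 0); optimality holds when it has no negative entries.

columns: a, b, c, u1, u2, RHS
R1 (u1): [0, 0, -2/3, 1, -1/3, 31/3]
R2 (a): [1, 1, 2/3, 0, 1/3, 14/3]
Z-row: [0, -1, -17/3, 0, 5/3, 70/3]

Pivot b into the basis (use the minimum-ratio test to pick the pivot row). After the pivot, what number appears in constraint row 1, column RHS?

31/3

Ratio test on column b — row 1: entry 0 ≤ 0; row 2: (14/3)/1 = 14/3. Minimum is 14/3 at row 2 (a leaves); pivot element 1.
Divide row 2 by 1; eliminate column b from the other rows.
Row 1 update in column RHS: 31/3 − 0·(14/3) = 31/3.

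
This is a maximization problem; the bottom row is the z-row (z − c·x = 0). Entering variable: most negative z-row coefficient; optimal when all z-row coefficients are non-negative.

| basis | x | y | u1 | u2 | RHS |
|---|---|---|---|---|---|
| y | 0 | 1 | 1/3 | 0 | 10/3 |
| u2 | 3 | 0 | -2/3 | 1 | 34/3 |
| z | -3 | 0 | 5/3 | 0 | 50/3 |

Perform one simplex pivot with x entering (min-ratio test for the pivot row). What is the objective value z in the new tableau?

Ratio test on column x — row 1: entry 0 ≤ 0; row 2: (34/3)/3 = 34/9. Minimum is 34/9 at row 2 (u2 leaves); pivot element 3.
Pivot on row 2; the z-row RHS becomes 50/3 − (-3)·(34/9) = 28.

28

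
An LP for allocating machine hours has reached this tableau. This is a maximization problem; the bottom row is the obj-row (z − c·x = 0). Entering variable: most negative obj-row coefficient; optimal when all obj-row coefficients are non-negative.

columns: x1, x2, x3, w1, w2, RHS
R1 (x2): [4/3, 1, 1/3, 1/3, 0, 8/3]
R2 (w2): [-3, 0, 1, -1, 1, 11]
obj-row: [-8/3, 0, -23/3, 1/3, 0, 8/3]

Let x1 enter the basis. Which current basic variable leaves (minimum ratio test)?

x2

Column x1 entries and ratios — x2: (8/3)/(4/3) = 2; w2: -3 ≤ 0, skip.
Smallest ratio is 2 in the row of x2, so x2 leaves.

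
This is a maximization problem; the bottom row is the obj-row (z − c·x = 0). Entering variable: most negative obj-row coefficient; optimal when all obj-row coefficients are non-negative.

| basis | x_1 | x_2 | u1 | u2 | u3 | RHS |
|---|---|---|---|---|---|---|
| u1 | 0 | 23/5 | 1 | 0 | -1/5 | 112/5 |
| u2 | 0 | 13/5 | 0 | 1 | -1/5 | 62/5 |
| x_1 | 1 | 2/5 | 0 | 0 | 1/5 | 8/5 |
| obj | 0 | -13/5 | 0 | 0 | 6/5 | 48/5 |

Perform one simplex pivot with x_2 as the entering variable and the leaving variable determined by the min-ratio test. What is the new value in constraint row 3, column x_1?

5/2

Ratio test on column x_2 — row 1: (112/5)/(23/5) = 112/23; row 2: (62/5)/(13/5) = 62/13; row 3: (8/5)/(2/5) = 4. Minimum is 4 at row 3 (x_1 leaves); pivot element 2/5.
Divide row 3 by 2/5; eliminate column x_2 from the other rows.
In the new row 3, the x_1 entry is the old entry divided by the pivot: 1/(2/5) = 5/2.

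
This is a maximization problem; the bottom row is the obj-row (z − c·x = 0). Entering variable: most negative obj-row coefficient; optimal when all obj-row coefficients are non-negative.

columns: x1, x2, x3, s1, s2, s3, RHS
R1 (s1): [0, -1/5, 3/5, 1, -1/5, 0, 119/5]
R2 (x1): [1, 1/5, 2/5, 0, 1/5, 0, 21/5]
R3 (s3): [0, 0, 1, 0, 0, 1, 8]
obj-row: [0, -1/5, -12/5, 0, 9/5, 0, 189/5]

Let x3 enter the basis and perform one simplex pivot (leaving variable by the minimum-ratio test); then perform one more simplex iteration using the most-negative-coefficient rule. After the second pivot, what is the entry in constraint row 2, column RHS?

Ratio test on column x3 — row 1: (119/5)/(3/5) = 119/3; row 2: (21/5)/(2/5) = 21/2; row 3: 8/1 = 8. Minimum is 8 at row 3 (s3 leaves); pivot element 1.
Divide row 3 by 1; eliminate column x3 from the other rows.
Second iteration: most negative obj-row entry is -1/5 in column x2, so x2 enters.
Ratio test on column x2 — row 1: entry -1/5 ≤ 0; row 2: 1/(1/5) = 5; row 3: entry 0 ≤ 0. Minimum is 5 at row 2 (x1 leaves); pivot element 1/5.
Divide row 2 by 1/5; eliminate column x2 from the other rows.
After both pivots, the entry at constraint row 2, column RHS is 5.

5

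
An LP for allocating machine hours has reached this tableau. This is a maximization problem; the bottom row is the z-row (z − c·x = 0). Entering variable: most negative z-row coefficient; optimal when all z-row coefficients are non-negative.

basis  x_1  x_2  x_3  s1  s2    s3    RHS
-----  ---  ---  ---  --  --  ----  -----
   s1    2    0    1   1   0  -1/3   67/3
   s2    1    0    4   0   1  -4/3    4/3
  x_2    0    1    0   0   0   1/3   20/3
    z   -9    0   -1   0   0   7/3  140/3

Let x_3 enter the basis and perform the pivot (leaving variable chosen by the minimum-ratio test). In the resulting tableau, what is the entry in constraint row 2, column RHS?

1/3

Ratio test on column x_3 — row 1: (67/3)/1 = 67/3; row 2: (4/3)/4 = 1/3; row 3: entry 0 ≤ 0. Minimum is 1/3 at row 2 (s2 leaves); pivot element 4.
Divide row 2 by 4; eliminate column x_3 from the other rows.
In the new row 2, the RHS entry is the old entry divided by the pivot: (4/3)/4 = 1/3.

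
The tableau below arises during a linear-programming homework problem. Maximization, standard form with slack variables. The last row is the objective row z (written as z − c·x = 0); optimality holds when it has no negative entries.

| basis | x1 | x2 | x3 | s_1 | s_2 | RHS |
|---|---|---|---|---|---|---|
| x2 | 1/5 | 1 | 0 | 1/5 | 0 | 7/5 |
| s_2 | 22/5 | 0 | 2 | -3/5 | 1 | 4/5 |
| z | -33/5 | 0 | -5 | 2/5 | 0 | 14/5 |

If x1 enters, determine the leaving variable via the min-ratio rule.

s_2

Column x1 entries and ratios — x2: (7/5)/(1/5) = 7; s_2: (4/5)/(22/5) = 2/11.
Smallest ratio is 2/11 in the row of s_2, so s_2 leaves.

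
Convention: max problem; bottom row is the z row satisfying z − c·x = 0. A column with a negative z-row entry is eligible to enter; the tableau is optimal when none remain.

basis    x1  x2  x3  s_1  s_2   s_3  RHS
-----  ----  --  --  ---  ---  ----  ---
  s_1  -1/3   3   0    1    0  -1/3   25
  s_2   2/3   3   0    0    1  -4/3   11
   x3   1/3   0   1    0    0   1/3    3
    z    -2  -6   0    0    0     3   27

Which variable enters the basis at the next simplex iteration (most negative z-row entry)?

x2

Negative z-row entries: x1: -2, x2: -6.
The most negative is -6 in column x2, so x2 enters.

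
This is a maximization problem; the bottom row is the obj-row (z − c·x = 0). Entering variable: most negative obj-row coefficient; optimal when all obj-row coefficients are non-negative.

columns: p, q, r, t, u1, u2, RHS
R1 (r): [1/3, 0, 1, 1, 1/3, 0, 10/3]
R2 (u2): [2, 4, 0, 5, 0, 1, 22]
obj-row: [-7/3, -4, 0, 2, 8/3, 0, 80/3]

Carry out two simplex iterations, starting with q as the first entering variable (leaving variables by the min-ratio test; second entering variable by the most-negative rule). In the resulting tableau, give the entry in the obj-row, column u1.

3

Ratio test on column q — row 1: entry 0 ≤ 0; row 2: 22/4 = 11/2. Minimum is 11/2 at row 2 (u2 leaves); pivot element 4.
Divide row 2 by 4; eliminate column q from the other rows.
Second iteration: most negative obj-row entry is -1/3 in column p, so p enters.
Ratio test on column p — row 1: (10/3)/(1/3) = 10; row 2: (11/2)/(1/2) = 11. Minimum is 10 at row 1 (r leaves); pivot element 1/3.
Divide row 1 by 1/3; eliminate column p from the other rows.
After both pivots, the entry at the obj-row, column u1 is 3.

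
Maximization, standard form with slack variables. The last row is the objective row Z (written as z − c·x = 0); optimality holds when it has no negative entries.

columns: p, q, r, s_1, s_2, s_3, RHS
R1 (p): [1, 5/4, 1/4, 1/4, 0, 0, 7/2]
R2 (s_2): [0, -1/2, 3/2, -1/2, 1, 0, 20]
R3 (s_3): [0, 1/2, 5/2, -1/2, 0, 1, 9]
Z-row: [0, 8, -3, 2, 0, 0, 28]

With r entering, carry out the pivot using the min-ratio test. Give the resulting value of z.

194/5

Ratio test on column r — row 1: (7/2)/(1/4) = 14; row 2: 20/(3/2) = 40/3; row 3: 9/(5/2) = 18/5. Minimum is 18/5 at row 3 (s_3 leaves); pivot element 5/2.
Pivot on row 3; the Z-row RHS becomes 28 − (-3)·(18/5) = 194/5.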